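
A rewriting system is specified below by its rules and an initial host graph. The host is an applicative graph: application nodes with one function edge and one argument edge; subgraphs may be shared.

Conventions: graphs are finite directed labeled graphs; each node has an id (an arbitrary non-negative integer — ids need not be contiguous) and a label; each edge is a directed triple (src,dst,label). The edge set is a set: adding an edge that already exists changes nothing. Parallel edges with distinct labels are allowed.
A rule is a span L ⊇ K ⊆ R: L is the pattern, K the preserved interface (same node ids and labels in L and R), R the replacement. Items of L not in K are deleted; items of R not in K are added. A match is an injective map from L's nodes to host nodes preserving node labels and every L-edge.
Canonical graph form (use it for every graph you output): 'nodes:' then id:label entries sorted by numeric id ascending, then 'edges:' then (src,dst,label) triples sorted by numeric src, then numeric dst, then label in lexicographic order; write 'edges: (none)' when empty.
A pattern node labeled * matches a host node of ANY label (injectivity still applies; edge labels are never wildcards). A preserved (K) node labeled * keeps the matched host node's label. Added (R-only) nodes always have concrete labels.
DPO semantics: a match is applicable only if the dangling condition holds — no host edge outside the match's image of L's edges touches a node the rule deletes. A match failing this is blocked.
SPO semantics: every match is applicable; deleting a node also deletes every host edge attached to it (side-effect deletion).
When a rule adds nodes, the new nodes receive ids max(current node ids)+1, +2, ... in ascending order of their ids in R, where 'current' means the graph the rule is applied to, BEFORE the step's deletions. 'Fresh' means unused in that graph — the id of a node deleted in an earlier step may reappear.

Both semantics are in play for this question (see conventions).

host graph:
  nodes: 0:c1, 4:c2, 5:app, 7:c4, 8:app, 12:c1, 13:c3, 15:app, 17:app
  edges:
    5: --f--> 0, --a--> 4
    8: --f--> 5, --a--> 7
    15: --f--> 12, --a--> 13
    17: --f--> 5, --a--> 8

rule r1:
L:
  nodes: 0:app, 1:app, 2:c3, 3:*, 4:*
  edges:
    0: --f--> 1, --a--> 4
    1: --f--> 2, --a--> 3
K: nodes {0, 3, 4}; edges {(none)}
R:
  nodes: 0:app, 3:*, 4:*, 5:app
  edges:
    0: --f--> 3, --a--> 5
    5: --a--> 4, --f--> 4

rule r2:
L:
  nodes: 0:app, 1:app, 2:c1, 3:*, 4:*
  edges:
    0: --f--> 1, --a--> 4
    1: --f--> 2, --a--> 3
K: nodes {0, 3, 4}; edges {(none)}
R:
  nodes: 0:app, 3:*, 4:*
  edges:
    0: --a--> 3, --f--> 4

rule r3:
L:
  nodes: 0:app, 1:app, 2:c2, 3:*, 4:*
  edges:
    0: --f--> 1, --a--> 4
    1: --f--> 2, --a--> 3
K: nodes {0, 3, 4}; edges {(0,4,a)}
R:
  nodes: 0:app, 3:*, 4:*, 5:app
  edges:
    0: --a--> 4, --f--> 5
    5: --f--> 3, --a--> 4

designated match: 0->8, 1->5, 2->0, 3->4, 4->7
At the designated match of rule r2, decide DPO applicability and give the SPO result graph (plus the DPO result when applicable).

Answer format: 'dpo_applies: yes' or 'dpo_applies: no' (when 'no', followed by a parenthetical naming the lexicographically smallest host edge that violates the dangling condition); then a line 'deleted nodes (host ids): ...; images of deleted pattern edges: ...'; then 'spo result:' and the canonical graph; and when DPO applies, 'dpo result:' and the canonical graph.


dpo_applies: no
(the rule deletes node 5, which keeps host edge (17,5,f) outside the match image — the dangling condition fails, DPO blocks; SPO proceeds and side-deletes such edges)
deleted nodes (host ids): 0, 5; images of deleted pattern edges: (5,0,f); (5,4,a); (8,5,f); (8,7,a)
spo result:
nodes: 4:c2, 7:c4, 8:app, 12:c1, 13:c3, 15:app, 17:app
edges: (8,4,a); (8,7,f); (15,12,f); (15,13,a); (17,8,a)


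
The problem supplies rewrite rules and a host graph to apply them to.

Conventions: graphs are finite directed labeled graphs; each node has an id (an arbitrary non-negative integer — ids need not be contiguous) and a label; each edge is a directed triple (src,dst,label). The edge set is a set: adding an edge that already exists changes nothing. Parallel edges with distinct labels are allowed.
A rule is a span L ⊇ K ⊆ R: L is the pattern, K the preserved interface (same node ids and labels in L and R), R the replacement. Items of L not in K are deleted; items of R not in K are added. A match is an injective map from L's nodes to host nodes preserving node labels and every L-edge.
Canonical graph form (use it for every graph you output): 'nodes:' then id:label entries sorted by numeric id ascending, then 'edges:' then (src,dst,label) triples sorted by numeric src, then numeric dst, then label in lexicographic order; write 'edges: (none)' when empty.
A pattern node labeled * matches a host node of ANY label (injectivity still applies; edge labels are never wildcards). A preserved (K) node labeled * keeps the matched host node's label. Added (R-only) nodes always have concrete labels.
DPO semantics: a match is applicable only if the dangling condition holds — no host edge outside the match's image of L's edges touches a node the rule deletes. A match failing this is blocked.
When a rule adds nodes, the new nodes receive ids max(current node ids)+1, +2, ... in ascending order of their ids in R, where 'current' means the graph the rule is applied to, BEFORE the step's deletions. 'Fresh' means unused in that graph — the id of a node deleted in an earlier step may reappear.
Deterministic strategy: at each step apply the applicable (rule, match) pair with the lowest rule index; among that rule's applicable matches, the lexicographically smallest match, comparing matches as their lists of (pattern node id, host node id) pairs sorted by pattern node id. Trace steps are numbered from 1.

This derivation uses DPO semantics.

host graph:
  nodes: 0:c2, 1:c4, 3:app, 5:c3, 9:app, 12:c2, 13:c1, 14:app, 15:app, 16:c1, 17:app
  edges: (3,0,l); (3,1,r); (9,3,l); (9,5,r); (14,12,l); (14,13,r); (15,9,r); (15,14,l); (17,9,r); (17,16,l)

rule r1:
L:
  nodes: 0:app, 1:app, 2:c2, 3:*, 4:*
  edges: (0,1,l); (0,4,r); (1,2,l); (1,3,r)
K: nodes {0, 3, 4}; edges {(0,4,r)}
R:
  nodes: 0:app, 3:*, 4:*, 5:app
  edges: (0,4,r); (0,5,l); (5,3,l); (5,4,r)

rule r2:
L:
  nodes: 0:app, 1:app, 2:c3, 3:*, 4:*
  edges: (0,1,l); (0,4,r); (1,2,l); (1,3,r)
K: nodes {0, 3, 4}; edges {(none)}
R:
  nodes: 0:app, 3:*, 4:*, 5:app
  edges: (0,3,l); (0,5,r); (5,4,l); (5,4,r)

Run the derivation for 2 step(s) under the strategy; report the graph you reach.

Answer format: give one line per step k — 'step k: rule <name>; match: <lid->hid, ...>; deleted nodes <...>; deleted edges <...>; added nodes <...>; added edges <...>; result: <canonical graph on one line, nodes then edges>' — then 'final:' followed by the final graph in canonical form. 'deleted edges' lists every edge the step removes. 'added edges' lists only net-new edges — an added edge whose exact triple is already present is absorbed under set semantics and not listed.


step 1: rule r1; match: 0->9, 1->3, 2->0, 3->1, 4->5; deleted nodes 0, 3; deleted edges (3,0,l); (3,1,r); (9,3,l); added nodes 18; added edges (9,18,l); (18,1,l); (18,5,r); result: nodes: 1:c4, 5:c3, 9:app, 12:c2, 13:c1, 14:app, 15:app, 16:c1, 17:app, 18:app edges: (9,5,r); (9,18,l); (14,12,l); (14,13,r); (15,9,r); (15,14,l); (17,9,r); (17,16,l); (18,1,l); (18,5,r)
step 2: rule r1; match: 0->15, 1->14, 2->12, 3->13, 4->9; deleted nodes 12, 14; deleted edges (14,12,l); (14,13,r); (15,14,l); added nodes 19; added edges (15,19,l); (19,9,r); (19,13,l); result: nodes: 1:c4, 5:c3, 9:app, 13:c1, 15:app, 16:c1, 17:app, 18:app, 19:app edges: (9,5,r); (9,18,l); (15,9,r); (15,19,l); (17,9,r); (17,16,l); (18,1,l); (18,5,r); (19,9,r); (19,13,l)
final:
nodes: 1:c4, 5:c3, 9:app, 13:c1, 15:app, 16:c1, 17:app, 18:app, 19:app
edges: (9,5,r); (9,18,l); (15,9,r); (15,19,l); (17,9,r); (17,16,l); (18,1,l); (18,5,r); (19,9,r); (19,13,l)


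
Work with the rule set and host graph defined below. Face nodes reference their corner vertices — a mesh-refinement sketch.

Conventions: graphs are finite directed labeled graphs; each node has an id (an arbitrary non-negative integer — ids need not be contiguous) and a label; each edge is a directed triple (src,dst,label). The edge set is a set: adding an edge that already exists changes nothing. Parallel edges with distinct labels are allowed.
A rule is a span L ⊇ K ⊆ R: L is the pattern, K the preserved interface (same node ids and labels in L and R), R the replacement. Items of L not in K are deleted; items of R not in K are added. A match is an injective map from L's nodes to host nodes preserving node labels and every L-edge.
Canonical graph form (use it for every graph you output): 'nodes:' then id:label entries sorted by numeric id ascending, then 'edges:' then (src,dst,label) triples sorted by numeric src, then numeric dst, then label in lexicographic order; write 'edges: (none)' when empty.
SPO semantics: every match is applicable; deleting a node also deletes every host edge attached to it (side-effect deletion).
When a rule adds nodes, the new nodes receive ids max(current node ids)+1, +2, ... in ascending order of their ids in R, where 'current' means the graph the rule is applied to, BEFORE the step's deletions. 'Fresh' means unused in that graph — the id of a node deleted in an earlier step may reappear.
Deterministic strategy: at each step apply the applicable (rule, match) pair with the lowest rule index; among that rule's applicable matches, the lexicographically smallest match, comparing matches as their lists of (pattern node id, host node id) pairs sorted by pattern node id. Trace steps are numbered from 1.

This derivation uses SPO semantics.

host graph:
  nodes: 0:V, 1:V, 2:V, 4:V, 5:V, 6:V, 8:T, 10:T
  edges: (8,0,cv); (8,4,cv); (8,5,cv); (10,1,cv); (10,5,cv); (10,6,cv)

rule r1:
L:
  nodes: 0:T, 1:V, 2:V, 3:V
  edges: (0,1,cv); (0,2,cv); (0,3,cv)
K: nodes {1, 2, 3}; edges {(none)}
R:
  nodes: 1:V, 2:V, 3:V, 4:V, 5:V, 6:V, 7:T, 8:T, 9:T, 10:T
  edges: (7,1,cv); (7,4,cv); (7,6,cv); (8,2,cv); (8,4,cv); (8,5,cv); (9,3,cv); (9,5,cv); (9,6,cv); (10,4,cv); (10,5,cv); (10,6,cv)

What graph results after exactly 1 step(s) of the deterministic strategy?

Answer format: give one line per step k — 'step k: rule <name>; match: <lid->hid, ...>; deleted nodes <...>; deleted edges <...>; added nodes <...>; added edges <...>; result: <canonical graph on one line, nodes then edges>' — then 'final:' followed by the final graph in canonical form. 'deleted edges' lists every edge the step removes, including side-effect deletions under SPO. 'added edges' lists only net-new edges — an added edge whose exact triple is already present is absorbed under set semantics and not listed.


step 1: rule r1; match: 0->8, 1->0, 2->4, 3->5; deleted nodes 8; deleted edges (8,0,cv); (8,4,cv); (8,5,cv); added nodes 11, 12, 13, 14, 15, 16, 17; added edges (14,0,cv); (14,11,cv); (14,13,cv); (15,4,cv); (15,11,cv); (15,12,cv); (16,5,cv); (16,12,cv); (16,13,cv); (17,11,cv); (17,12,cv); (17,13,cv); result: nodes: 0:V, 1:V, 2:V, 4:V, 5:V, 6:V, 10:T, 11:V, 12:V, 13:V, 14:T, 15:T, 16:T, 17:T edges: (10,1,cv); (10,5,cv); (10,6,cv); (14,0,cv); (14,11,cv); (14,13,cv); (15,4,cv); (15,11,cv); (15,12,cv); (16,5,cv); (16,12,cv); (16,13,cv); (17,11,cv); (17,12,cv); (17,13,cv)
final:
nodes: 0:V, 1:V, 2:V, 4:V, 5:V, 6:V, 10:T, 11:V, 12:V, 13:V, 14:T, 15:T, 16:T, 17:T
edges: (10,1,cv); (10,5,cv); (10,6,cv); (14,0,cv); (14,11,cv); (14,13,cv); (15,4,cv); (15,11,cv); (15,12,cv); (16,5,cv); (16,12,cv); (16,13,cv); (17,11,cv); (17,12,cv); (17,13,cv)


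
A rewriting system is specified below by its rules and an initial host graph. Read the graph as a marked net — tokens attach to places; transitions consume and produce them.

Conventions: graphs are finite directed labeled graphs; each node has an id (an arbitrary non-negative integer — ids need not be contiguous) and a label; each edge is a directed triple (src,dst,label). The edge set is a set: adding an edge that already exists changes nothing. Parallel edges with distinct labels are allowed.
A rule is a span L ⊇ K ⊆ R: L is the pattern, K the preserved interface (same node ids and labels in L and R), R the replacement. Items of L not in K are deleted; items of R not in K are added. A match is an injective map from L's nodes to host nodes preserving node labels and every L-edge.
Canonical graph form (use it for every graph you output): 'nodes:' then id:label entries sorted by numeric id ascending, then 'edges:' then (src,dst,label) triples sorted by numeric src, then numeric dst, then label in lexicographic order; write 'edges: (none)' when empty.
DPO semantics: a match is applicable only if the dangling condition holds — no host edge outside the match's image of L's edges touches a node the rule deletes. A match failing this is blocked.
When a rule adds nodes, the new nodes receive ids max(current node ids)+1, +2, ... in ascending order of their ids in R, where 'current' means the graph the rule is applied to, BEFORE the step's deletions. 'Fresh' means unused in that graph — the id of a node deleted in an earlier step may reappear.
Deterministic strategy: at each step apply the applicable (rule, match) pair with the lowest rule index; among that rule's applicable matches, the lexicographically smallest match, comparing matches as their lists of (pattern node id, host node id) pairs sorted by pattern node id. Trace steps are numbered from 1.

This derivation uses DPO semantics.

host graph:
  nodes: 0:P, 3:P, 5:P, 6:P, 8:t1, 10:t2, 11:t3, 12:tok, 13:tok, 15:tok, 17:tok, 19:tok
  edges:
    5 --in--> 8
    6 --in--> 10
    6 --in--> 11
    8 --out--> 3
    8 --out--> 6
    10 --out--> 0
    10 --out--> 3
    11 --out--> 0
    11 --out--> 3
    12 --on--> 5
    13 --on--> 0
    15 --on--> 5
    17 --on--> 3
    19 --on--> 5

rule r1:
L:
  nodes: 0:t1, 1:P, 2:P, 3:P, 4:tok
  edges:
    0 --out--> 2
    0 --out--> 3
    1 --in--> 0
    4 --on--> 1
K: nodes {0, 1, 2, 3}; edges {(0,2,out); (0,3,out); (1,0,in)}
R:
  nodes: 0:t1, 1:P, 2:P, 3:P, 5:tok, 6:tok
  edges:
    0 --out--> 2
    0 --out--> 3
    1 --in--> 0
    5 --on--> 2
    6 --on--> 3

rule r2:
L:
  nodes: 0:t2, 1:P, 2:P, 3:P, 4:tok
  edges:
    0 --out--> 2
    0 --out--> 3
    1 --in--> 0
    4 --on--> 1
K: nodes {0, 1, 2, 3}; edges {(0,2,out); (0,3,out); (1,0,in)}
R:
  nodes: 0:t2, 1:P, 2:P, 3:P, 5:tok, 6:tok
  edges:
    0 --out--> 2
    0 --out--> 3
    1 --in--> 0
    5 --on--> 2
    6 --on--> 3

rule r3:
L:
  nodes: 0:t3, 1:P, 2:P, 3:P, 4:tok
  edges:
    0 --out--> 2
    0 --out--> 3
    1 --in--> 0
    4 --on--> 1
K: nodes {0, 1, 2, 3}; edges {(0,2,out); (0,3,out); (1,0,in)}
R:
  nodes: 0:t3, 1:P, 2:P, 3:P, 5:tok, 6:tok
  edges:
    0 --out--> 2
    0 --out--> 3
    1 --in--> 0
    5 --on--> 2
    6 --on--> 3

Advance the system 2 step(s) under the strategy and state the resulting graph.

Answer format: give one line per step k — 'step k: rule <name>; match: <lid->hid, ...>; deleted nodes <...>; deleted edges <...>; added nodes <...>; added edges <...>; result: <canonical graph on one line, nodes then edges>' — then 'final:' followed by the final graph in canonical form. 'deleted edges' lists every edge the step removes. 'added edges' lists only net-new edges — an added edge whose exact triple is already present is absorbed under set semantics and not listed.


step 1: rule r1; match: 0->8, 1->5, 2->3, 3->6, 4->12; deleted nodes 12; deleted edges (12,5,on); added nodes 20, 21; added edges (20,3,on); (21,6,on); result: nodes: 0:P, 3:P, 5:P, 6:P, 8:t1, 10:t2, 11:t3, 13:tok, 15:tok, 17:tok, 19:tok, 20:tok, 21:tok edges: (5,8,in); (6,10,in); (6,11,in); (8,3,out); (8,6,out); (10,0,out); (10,3,out); (11,0,out); (11,3,out); (13,0,on); (15,5,on); (17,3,on); (19,5,on); (20,3,on); (21,6,on)
step 2: rule r1; match: 0->8, 1->5, 2->3, 3->6, 4->15; deleted nodes 15; deleted edges (15,5,on); added nodes 22, 23; added edges (22,3,on); (23,6,on); result: nodes: 0:P, 3:P, 5:P, 6:P, 8:t1, 10:t2, 11:t3, 13:tok, 17:tok, 19:tok, 20:tok, 21:tok, 22:tok, 23:tok edges: (5,8,in); (6,10,in); (6,11,in); (8,3,out); (8,6,out); (10,0,out); (10,3,out); (11,0,out); (11,3,out); (13,0,on); (17,3,on); (19,5,on); (20,3,on); (21,6,on); (22,3,on); (23,6,on)
final:
nodes: 0:P, 3:P, 5:P, 6:P, 8:t1, 10:t2, 11:t3, 13:tok, 17:tok, 19:tok, 20:tok, 21:tok, 22:tok, 23:tok
edges: (5,8,in); (6,10,in); (6,11,in); (8,3,out); (8,6,out); (10,0,out); (10,3,out); (11,0,out); (11,3,out); (13,0,on); (17,3,on); (19,5,on); (20,3,on); (21,6,on); (22,3,on); (23,6,on)


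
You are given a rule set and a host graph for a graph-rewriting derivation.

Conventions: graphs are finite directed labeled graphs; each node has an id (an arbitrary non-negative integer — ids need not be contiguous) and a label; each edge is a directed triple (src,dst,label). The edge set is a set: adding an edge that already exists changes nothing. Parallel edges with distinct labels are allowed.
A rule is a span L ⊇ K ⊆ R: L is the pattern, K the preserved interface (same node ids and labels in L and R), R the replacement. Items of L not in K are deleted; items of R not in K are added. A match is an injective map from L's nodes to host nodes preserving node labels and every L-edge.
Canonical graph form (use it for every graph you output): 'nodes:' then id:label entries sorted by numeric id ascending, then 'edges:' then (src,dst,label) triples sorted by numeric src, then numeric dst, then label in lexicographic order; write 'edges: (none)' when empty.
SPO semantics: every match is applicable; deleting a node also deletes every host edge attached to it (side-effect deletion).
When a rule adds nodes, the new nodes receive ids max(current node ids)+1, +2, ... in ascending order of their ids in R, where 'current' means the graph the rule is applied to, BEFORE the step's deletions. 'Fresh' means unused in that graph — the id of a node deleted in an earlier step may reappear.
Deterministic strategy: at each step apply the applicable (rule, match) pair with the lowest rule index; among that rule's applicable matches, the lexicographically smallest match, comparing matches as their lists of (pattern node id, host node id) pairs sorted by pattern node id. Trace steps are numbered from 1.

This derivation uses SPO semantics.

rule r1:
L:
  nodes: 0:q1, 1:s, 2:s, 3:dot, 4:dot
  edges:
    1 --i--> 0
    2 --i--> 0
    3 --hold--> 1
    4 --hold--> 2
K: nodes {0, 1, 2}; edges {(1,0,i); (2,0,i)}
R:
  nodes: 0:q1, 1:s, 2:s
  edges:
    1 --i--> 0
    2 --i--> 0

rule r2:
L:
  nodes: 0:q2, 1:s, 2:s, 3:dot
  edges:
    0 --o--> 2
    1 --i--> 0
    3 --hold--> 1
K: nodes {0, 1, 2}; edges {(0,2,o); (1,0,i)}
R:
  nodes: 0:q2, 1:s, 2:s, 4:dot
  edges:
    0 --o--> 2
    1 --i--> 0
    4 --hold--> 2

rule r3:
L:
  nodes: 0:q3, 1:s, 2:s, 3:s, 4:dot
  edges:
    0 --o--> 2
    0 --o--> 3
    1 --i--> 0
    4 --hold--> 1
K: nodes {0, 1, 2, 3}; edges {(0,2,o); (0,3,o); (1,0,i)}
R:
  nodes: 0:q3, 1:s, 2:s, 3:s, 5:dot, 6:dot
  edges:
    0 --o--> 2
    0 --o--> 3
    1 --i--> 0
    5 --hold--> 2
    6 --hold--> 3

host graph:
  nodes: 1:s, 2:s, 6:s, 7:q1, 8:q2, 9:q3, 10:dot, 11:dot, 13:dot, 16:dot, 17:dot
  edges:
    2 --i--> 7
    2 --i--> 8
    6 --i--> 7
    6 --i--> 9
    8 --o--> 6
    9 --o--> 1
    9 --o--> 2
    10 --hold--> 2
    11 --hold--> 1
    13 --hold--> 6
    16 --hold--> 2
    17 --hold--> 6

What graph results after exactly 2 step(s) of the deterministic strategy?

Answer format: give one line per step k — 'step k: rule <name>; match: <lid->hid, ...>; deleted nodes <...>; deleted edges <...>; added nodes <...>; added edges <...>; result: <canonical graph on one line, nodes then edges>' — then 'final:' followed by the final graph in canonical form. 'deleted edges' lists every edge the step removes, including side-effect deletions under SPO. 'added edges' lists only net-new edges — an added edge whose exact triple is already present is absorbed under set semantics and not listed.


step 1: rule r1; match: 0->7, 1->2, 2->6, 3->10, 4->13; deleted nodes 10, 13; deleted edges (10,2,hold); (13,6,hold); added nodes (none); added edges (none); result: nodes: 1:s, 2:s, 6:s, 7:q1, 8:q2, 9:q3, 11:dot, 16:dot, 17:dot edges: (2,7,i); (2,8,i); (6,7,i); (6,9,i); (8,6,o); (9,1,o); (9,2,o); (11,1,hold); (16,2,hold); (17,6,hold)
step 2: rule r1; match: 0->7, 1->2, 2->6, 3->16, 4->17; deleted nodes 16, 17; deleted edges (16,2,hold); (17,6,hold); added nodes (none); added edges (none); result: nodes: 1:s, 2:s, 6:s, 7:q1, 8:q2, 9:q3, 11:dot edges: (2,7,i); (2,8,i); (6,7,i); (6,9,i); (8,6,o); (9,1,o); (9,2,o); (11,1,hold)
final:
nodes: 1:s, 2:s, 6:s, 7:q1, 8:q2, 9:q3, 11:dot
edges: (2,7,i); (2,8,i); (6,7,i); (6,9,i); (8,6,o); (9,1,o); (9,2,o); (11,1,hold)


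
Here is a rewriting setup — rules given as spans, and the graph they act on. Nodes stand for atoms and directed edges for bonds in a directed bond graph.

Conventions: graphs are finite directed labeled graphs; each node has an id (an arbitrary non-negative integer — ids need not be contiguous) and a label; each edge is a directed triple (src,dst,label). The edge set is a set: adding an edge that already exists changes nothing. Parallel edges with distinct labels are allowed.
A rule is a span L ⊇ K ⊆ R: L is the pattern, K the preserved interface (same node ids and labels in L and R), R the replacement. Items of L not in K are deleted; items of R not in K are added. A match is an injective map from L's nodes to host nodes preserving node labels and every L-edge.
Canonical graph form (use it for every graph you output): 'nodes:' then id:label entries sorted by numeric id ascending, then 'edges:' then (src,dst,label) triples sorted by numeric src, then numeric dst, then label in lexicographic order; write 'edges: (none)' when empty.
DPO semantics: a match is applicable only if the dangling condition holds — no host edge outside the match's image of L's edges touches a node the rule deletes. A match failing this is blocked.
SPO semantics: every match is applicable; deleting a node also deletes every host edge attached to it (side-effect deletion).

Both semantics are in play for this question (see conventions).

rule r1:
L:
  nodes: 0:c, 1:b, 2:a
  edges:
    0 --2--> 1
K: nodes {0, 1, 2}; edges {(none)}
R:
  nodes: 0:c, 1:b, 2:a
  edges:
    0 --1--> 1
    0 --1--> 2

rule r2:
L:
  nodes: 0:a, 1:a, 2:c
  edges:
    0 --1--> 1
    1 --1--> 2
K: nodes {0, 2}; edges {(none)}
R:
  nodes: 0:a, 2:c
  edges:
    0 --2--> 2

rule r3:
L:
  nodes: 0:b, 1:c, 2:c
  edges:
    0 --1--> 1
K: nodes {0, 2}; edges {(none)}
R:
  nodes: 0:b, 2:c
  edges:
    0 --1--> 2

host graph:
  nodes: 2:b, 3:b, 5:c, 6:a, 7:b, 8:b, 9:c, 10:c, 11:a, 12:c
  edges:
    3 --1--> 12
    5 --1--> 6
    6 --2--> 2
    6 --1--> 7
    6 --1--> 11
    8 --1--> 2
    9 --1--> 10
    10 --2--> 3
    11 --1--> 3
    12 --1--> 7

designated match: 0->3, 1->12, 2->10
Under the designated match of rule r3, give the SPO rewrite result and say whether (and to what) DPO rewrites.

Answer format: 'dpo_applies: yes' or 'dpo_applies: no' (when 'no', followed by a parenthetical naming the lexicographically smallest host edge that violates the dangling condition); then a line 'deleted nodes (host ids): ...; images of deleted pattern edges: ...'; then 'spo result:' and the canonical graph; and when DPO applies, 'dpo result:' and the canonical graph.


dpo_applies: no
(the rule deletes node 12, which keeps host edge (12,7,1) outside the match image — the dangling condition fails, DPO blocks; SPO proceeds and side-deletes such edges)
deleted nodes (host ids): 12; images of deleted pattern edges: (3,12,1)
spo result:
nodes: 2:b, 3:b, 5:c, 6:a, 7:b, 8:b, 9:c, 10:c, 11:a
edges: (3,10,1); (5,6,1); (6,2,2); (6,7,1); (6,11,1); (8,2,1); (9,10,1); (10,3,2); (11,3,1)


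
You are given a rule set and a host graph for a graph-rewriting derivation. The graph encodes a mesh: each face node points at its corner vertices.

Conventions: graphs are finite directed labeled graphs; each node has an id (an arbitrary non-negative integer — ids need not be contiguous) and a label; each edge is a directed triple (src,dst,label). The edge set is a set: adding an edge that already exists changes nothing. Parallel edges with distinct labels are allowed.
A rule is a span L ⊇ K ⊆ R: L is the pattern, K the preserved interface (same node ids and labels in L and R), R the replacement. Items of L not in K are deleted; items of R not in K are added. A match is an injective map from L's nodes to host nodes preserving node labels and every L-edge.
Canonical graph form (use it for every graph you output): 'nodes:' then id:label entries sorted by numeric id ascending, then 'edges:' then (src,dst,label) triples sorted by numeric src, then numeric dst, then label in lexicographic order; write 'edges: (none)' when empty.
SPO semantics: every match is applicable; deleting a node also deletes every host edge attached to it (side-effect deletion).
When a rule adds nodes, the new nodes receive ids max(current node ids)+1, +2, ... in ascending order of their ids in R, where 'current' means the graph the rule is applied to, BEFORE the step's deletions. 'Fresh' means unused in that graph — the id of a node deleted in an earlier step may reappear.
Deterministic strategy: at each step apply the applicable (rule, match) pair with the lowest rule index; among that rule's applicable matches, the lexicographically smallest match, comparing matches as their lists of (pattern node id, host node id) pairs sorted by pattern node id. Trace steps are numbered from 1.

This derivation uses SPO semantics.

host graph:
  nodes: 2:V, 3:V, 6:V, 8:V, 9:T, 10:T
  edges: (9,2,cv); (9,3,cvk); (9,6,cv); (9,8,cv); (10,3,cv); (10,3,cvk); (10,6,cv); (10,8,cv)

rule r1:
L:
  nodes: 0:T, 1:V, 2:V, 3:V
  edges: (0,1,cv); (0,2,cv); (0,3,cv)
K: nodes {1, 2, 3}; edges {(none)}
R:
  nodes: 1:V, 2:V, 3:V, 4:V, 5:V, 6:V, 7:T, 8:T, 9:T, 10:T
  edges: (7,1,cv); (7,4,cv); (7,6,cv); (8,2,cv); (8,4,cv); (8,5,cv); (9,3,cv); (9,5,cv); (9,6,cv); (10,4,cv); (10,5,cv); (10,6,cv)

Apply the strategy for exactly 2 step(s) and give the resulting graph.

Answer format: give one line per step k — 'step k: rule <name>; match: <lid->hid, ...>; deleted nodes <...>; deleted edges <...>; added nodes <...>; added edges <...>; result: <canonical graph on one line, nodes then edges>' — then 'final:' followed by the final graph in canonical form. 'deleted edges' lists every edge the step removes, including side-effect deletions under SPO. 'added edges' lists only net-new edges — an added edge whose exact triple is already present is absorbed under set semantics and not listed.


step 1: rule r1; match: 0->9, 1->2, 2->6, 3->8; deleted nodes 9; deleted edges (9,2,cv); (9,3,cvk); (9,6,cv); (9,8,cv); added nodes 11, 12, 13, 14, 15, 16, 17; added edges (14,2,cv); (14,11,cv); (14,13,cv); (15,6,cv); (15,11,cv); (15,12,cv); (16,8,cv); (16,12,cv); (16,13,cv); (17,11,cv); (17,12,cv); (17,13,cv); result: nodes: 2:V, 3:V, 6:V, 8:V, 10:T, 11:V, 12:V, 13:V, 14:T, 15:T, 16:T, 17:T edges: (10,3,cv); (10,3,cvk); (10,6,cv); (10,8,cv); (14,2,cv); (14,11,cv); (14,13,cv); (15,6,cv); (15,11,cv); (15,12,cv); (16,8,cv); (16,12,cv); (16,13,cv); (17,11,cv); (17,12,cv); (17,13,cv)
step 2: rule r1; match: 0->10, 1->3, 2->6, 3->8; deleted nodes 10; deleted edges (10,3,cv); (10,3,cvk); (10,6,cv); (10,8,cv); added nodes 18, 19, 20, 21, 22, 23, 24; added edges (21,3,cv); (21,18,cv); (21,20,cv); (22,6,cv); (22,18,cv); (22,19,cv); (23,8,cv); (23,19,cv); (23,20,cv); (24,18,cv); (24,19,cv); (24,20,cv); result: nodes: 2:V, 3:V, 6:V, 8:V, 11:V, 12:V, 13:V, 14:T, 15:T, 16:T, 17:T, 18:V, 19:V, 20:V, 21:T, 22:T, 23:T, 24:T edges: (14,2,cv); (14,11,cv); (14,13,cv); (15,6,cv); (15,11,cv); (15,12,cv); (16,8,cv); (16,12,cv); (16,13,cv); (17,11,cv); (17,12,cv); (17,13,cv); (21,3,cv); (21,18,cv); (21,20,cv); (22,6,cv); (22,18,cv); (22,19,cv); (23,8,cv); (23,19,cv); (23,20,cv); (24,18,cv); (24,19,cv); (24,20,cv)
final:
nodes: 2:V, 3:V, 6:V, 8:V, 11:V, 12:V, 13:V, 14:T, 15:T, 16:T, 17:T, 18:V, 19:V, 20:V, 21:T, 22:T, 23:T, 24:T
edges: (14,2,cv); (14,11,cv); (14,13,cv); (15,6,cv); (15,11,cv); (15,12,cv); (16,8,cv); (16,12,cv); (16,13,cv); (17,11,cv); (17,12,cv); (17,13,cv); (21,3,cv); (21,18,cv); (21,20,cv); (22,6,cv); (22,18,cv); (22,19,cv); (23,8,cv); (23,19,cv); (23,20,cv); (24,18,cv); (24,19,cv); (24,20,cv)


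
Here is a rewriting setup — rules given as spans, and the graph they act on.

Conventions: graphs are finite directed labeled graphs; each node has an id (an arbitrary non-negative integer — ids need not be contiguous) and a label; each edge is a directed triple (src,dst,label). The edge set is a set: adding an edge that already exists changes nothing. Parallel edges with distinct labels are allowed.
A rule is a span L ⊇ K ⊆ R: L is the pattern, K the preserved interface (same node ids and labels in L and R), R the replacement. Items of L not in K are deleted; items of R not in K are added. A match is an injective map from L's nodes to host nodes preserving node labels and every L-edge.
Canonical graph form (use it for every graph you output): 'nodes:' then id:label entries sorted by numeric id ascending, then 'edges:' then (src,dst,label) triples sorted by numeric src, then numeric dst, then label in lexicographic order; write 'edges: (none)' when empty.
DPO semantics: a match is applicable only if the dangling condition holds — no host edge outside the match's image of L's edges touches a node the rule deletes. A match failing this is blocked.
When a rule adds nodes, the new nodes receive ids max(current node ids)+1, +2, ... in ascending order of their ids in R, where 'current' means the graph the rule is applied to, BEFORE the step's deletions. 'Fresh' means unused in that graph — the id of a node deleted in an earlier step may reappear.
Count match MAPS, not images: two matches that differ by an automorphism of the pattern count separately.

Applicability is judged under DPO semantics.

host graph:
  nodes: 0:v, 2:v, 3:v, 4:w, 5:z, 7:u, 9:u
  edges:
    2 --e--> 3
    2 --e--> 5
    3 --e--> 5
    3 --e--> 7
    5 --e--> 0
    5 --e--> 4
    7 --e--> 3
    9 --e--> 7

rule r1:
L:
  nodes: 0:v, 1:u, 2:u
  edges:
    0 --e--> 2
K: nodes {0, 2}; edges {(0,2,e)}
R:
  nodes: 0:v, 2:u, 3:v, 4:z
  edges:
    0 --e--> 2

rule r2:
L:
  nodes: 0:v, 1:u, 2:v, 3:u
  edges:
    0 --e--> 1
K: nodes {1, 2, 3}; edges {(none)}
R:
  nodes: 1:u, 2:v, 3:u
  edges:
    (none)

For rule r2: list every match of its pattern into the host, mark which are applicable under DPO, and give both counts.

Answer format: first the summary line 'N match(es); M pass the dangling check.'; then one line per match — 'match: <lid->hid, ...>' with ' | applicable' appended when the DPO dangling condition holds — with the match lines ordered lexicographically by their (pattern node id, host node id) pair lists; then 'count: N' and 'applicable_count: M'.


2 match(es); 0 pass the dangling check.
match: 0->3, 1->7, 2->0, 3->9
match: 0->3, 1->7, 2->2, 3->9
count: 2
applicable_count: 0


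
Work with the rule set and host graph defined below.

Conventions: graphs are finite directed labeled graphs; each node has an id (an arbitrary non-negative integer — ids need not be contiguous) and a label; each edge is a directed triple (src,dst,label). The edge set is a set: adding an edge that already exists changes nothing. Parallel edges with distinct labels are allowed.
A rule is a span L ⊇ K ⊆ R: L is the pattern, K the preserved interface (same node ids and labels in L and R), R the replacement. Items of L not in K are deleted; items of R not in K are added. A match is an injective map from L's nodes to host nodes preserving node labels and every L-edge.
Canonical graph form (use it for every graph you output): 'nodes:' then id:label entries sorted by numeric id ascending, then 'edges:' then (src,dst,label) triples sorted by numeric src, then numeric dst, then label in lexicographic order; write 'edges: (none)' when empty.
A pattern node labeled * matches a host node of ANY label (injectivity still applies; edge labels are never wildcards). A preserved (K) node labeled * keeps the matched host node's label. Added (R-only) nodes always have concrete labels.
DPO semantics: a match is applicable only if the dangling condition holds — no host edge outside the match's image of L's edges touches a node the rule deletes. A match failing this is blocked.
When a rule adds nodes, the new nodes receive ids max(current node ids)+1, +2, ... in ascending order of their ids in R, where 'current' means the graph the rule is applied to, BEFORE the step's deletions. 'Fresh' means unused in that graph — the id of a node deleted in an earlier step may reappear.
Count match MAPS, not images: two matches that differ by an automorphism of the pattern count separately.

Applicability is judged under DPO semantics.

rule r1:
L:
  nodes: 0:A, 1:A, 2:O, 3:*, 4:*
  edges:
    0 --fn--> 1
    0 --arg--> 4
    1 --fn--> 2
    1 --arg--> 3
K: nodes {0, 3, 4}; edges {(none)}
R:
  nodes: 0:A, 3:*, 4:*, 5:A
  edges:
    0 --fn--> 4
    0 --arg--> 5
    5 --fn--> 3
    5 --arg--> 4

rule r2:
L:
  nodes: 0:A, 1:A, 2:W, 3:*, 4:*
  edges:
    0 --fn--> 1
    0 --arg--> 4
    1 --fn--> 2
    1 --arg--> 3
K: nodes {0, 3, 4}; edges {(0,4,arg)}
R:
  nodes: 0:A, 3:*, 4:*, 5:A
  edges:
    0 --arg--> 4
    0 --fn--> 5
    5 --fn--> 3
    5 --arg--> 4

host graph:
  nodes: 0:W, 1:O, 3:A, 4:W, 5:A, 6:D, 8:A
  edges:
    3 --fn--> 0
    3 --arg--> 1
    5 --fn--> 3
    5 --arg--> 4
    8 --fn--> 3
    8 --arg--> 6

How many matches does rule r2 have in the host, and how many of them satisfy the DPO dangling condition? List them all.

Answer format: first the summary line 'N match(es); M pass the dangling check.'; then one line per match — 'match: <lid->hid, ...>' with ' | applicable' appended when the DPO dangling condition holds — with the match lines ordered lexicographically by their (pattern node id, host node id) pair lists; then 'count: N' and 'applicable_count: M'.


2 match(es); 0 pass the dangling check.
match: 0->5, 1->3, 2->0, 3->1, 4->4
match: 0->8, 1->3, 2->0, 3->1, 4->6
count: 2
applicable_count: 0


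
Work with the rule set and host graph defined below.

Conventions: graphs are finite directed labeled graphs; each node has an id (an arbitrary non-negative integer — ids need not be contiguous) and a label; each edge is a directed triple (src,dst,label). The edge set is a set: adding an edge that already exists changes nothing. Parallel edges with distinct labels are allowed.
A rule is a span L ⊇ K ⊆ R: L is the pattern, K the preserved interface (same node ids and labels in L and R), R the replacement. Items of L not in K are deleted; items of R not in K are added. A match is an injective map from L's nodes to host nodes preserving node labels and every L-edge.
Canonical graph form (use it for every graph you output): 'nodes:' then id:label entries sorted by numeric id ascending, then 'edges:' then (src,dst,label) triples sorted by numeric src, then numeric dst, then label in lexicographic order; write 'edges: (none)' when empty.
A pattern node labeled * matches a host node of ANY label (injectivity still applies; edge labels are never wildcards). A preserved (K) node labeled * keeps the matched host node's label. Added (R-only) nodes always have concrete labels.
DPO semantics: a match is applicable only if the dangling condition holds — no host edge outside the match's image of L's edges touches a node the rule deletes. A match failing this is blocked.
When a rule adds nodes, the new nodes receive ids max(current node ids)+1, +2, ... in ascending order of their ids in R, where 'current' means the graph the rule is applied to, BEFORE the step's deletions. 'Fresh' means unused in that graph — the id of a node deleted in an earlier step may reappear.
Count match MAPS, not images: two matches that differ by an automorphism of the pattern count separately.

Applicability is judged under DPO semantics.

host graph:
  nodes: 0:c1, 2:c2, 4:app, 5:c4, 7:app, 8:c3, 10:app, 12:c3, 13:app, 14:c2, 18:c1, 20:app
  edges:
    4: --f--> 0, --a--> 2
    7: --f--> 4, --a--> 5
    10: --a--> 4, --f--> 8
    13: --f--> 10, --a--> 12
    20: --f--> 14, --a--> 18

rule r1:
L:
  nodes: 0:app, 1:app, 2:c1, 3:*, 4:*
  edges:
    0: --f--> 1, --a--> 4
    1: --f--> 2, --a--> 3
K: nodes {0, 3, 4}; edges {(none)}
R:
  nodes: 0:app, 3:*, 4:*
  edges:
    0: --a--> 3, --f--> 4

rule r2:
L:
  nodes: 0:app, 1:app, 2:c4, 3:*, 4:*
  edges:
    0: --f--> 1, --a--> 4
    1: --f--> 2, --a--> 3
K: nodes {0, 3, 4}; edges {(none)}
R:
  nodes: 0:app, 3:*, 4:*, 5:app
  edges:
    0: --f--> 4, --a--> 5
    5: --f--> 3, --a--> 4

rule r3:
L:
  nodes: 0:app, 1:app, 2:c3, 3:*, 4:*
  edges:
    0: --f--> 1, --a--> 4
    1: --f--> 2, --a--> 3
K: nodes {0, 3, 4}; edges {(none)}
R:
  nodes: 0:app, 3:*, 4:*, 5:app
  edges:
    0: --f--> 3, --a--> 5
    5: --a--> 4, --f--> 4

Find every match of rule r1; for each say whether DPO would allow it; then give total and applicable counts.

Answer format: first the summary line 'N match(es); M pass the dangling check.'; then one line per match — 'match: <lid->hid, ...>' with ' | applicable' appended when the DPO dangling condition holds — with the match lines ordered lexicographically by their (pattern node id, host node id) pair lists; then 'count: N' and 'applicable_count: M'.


1 match(es); 0 pass the dangling check.
match: 0->7, 1->4, 2->0, 3->2, 4->5
count: 1
applicable_count: 0


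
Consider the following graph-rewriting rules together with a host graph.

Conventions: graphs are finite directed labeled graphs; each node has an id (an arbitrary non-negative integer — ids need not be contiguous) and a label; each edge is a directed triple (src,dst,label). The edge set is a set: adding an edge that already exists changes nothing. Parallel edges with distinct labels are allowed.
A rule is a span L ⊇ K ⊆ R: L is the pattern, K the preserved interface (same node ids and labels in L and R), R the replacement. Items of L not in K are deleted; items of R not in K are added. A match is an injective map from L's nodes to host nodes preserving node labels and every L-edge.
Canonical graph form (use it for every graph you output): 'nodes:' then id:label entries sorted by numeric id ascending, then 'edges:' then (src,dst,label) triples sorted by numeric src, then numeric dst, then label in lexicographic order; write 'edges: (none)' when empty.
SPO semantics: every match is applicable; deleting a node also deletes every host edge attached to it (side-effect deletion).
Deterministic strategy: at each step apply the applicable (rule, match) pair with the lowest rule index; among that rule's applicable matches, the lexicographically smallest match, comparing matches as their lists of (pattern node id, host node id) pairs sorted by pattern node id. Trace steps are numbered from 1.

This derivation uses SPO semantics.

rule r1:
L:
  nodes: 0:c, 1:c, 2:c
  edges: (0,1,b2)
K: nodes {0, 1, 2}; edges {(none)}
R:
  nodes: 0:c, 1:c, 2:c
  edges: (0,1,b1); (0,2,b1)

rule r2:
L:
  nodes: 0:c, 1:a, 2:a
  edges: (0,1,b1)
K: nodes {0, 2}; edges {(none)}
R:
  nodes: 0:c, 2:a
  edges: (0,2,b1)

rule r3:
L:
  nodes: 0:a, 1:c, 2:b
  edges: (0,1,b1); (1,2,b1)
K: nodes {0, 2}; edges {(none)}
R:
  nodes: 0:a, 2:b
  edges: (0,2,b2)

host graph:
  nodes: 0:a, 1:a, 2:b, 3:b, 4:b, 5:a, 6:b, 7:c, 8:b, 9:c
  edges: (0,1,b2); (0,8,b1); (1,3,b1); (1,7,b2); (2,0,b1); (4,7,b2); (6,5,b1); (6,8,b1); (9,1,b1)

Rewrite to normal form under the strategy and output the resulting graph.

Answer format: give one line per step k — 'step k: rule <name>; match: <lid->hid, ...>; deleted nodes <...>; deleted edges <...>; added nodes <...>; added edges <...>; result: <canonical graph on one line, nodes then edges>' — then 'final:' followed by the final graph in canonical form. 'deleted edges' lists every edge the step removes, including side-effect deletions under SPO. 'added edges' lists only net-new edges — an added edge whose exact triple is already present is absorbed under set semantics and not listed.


step 1: rule r2; match: 0->9, 1->1, 2->0; deleted nodes 1; deleted edges (0,1,b2); (1,3,b1); (1,7,b2); (9,1,b1); added nodes (none); added edges (9,0,b1); result: nodes: 0:a, 2:b, 3:b, 4:b, 5:a, 6:b, 7:c, 8:b, 9:c edges: (0,8,b1); (2,0,b1); (4,7,b2); (6,5,b1); (6,8,b1); (9,0,b1)
step 2: rule r2; match: 0->9, 1->0, 2->5; deleted nodes 0; deleted edges (0,8,b1); (2,0,b1); (9,0,b1); added nodes (none); added edges (9,5,b1); result: nodes: 2:b, 3:b, 4:b, 5:a, 6:b, 7:c, 8:b, 9:c edges: (4,7,b2); (6,5,b1); (6,8,b1); (9,5,b1)
final:
nodes: 2:b, 3:b, 4:b, 5:a, 6:b, 7:c, 8:b, 9:c
edges: (4,7,b2); (6,5,b1); (6,8,b1); (9,5,b1)
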